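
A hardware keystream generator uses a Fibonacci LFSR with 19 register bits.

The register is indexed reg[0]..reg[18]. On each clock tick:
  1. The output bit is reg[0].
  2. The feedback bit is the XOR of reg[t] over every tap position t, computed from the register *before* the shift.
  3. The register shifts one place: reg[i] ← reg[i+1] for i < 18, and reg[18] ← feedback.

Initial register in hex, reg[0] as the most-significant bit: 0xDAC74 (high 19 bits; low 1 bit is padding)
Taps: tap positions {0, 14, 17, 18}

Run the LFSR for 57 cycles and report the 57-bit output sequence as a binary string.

k : reg_k → out_k, fb_k
0: 1101101011000111010 → 1, fb=1
1: 1011010110001110101 → 1, fb=1
2: 0110101100011101011 → 0, fb=0
3: 1101011000111010110 → 1, fb=1
4: 1010110001110101101 → 1, fb=0
5: 0101100011101011010 → 0, fb=0
6: 1011000111010110100 → 1, fb=0
7: 0110001110101101000 → 0, fb=0
8: 1100011101011010000 → 1, fb=0
9: 1000111010110100000 → 1, fb=1
10: 0001110101101000001 → 0, fb=1
11: 0011101011010000011 → 0, fb=0
12: 0111010110100000110 → 0, fb=1
13: 1110101101000001101 → 1, fb=0
14: 1101011010000011010 → 1, fb=1
15: 1010110100000110101 → 1, fb=1
16: 0101101000001101011 → 0, fb=0
17: 1011010000011010110 → 1, fb=1
18: 0110100000110101101 → 0, fb=1
19: 1101000001101011011 → 1, fb=0
20: 1010000011010110110 → 1, fb=1
21: 0100000110101101101 → 0, fb=1
22: 1000001101011011011 → 1, fb=0
23: 0000011010110110110 → 0, fb=0
24: 0000110101101101100 → 0, fb=0
25: 0001101011011011000 → 0, fb=1
26: 0011010110110110001 → 0, fb=0
27: 0110101101101100010 → 0, fb=1
28: 1101011011011000101 → 1, fb=0
29: 1010110110110001010 → 1, fb=0
30: 0101101101100010100 → 0, fb=1
31: 1011011011000101001 → 1, fb=0
32: 0110110110001010010 → 0, fb=0
33: 1101101100010100100 → 1, fb=1
34: 1011011000101001001 → 1, fb=0
35: 0110110001010010010 → 0, fb=0
36: 1101100010100100100 → 1, fb=1
37: 1011000101001001001 → 1, fb=0
38: 0110001010010010010 → 0, fb=0
39: 1100010100100100100 → 1, fb=1
40: 1000101001001001001 → 1, fb=0
41: 0001010010010010010 → 0, fb=0
42: 0010100100100100100 → 0, fb=0
43: 0101001001001001000 → 0, fb=0
44: 1010010010010010000 → 1, fb=0
45: 0100100100100100000 → 0, fb=0
46: 1001001001001000000 → 1, fb=1
47: 0010010010010000001 → 0, fb=1
48: 0100100100100000011 → 0, fb=0
49: 1001001001000000110 → 1, fb=0
50: 0010010010000001100 → 0, fb=0
51: 0100100100000011000 → 0, fb=1
52: 1001001000000110001 → 1, fb=1
53: 0010010000001100011 → 0, fb=0
54: 0100100000011000110 → 0, fb=1
55: 1001000000110001101 → 1, fb=0
56: 0010000001100011010 → 0, fb=0

110110101100011101011010000011010110110110001010010010010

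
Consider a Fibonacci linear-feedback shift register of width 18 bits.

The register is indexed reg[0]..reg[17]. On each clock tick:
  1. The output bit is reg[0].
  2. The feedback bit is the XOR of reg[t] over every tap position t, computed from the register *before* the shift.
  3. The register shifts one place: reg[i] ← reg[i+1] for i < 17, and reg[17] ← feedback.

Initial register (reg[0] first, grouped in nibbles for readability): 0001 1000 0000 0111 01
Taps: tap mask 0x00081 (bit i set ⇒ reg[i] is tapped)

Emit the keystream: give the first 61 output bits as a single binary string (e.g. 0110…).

k : reg_k → out_k, fb_k
0: 000110000000011101 → 0, fb=0
1: 001100000000111010 → 0, fb=0
2: 011000000001110100 → 0, fb=0
3: 110000000011101000 → 1, fb=1
4: 100000000111010001 → 1, fb=1
5: 000000001110100011 → 0, fb=0
6: 000000011101000110 → 0, fb=1
7: 000000111010001101 → 0, fb=1
8: 000001110100011011 → 0, fb=1
9: 000011101000110111 → 0, fb=0
10: 000111010001101110 → 0, fb=1
11: 001110100011011101 → 0, fb=0
12: 011101000110111010 → 0, fb=0
13: 111010001101110100 → 1, fb=1
14: 110100011011101001 → 1, fb=0
15: 101000110111010010 → 1, fb=0
16: 010001101110100100 → 0, fb=0
17: 100011011101001000 → 1, fb=0
18: 000110111010010000 → 0, fb=1
19: 001101110100100001 → 0, fb=1
20: 011011101001000011 → 0, fb=0
21: 110111010010000110 → 1, fb=0
22: 101110100100001100 → 1, fb=1
23: 011101001000011001 → 0, fb=0
24: 111010010000110010 → 1, fb=0
25: 110100100001100100 → 1, fb=1
26: 101001000011001001 → 1, fb=1
27: 010010000110010011 → 0, fb=0
28: 100100001100100110 → 1, fb=1
29: 001000011001001101 → 0, fb=1
30: 010000110010011011 → 0, fb=1
31: 100001100100110111 → 1, fb=1
32: 000011001001101111 → 0, fb=0
33: 000110010011011110 → 0, fb=1
34: 001100100110111101 → 0, fb=0
35: 011001001101111010 → 0, fb=0
36: 110010011011110100 → 1, fb=0
37: 100100110111101000 → 1, fb=0
38: 001001101111010000 → 0, fb=0
39: 010011011110100000 → 0, fb=1
40: 100110111101000001 → 1, fb=0
41: 001101111010000010 → 0, fb=1
42: 011011110100000101 → 0, fb=1
43: 110111101000001011 → 1, fb=1
44: 101111010000010111 → 1, fb=0
45: 011110100000101110 → 0, fb=0
46: 111101000001011100 → 1, fb=1
47: 111010000010111001 → 1, fb=1
48: 110100000101110011 → 1, fb=1
49: 101000001011100111 → 1, fb=1
50: 010000010111001111 → 0, fb=1
51: 100000101110011111 → 1, fb=1
52: 000001011100111111 → 0, fb=1
53: 000010111001111111 → 0, fb=1
54: 000101110011111111 → 0, fb=1
55: 001011100111111111 → 0, fb=0
56: 010111001111111110 → 0, fb=0
57: 101110011111111100 → 1, fb=0
58: 011100111111111000 → 0, fb=1
59: 111001111111110001 → 1, fb=0
60: 110011111111100010 → 1, fb=0

0001100000000111010001101110100100001100100110111101000001011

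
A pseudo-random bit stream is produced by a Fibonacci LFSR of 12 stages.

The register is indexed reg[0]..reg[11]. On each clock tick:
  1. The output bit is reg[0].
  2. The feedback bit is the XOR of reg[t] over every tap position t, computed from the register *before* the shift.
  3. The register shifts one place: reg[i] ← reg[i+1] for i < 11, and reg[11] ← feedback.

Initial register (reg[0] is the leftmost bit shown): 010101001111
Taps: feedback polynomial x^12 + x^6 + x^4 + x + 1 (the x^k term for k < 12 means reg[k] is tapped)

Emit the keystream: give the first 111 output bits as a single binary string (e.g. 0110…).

step | reg (before) | out | fb
   0 | 010101001111 | 0 | 1
   1 | 101010011111 | 1 | 0
   2 | 010100111110 | 0 | 0
   3 | 101001111100 | 1 | 0
   4 | 010011111000 | 0 | 1
   5 | 100111110001 | 1 | 1
   6 | 001111100011 | 0 | 0
   7 | 011111000110 | 0 | 0
   8 | 111110001100 | 1 | 1
   9 | 111100011001 | 1 | 0
  10 | 111000110010 | 1 | 1
  11 | 110001100101 | 1 | 1
  12 | 100011001011 | 1 | 0
  13 | 000110010110 | 0 | 1
  14 | 001100101101 | 0 | 1
  15 | 011001011011 | 0 | 1
  16 | 110010110111 | 1 | 0
  17 | 100101101110 | 1 | 0
  18 | 001011011100 | 0 | 1
  19 | 010110111001 | 0 | 1
  20 | 101101110011 | 1 | 0
  21 | 011011100110 | 0 | 1
  22 | 110111001101 | 1 | 1
  23 | 101110011011 | 1 | 0
  24 | 011100110110 | 0 | 0
  25 | 111001101100 | 1 | 1
  26 | 110011011001 | 1 | 1
  27 | 100110110011 | 1 | 1
  28 | 001101100111 | 0 | 1
  29 | 011011001111 | 0 | 0
  30 | 110110011110 | 1 | 1
  31 | 101100111101 | 1 | 0
  32 | 011001111010 | 0 | 0
  33 | 110011110100 | 1 | 0
  34 | 100111101000 | 1 | 1
  35 | 001111010001 | 0 | 1
  36 | 011110100011 | 0 | 1
  37 | 111101000111 | 1 | 0
  38 | 111010001110 | 1 | 1
  39 | 110100011101 | 1 | 0
  40 | 101000111010 | 1 | 0
  41 | 010001110100 | 0 | 0
  42 | 100011101000 | 1 | 1
  43 | 000111010001 | 0 | 1
  44 | 001110100011 | 0 | 0
  45 | 011101000110 | 0 | 1
  46 | 111010001101 | 1 | 1
  47 | 110100011011 | 1 | 0
  48 | 101000110110 | 1 | 0
  49 | 010001101100 | 0 | 0
  50 | 100011011000 | 1 | 0
  51 | 000110110000 | 0 | 0
  52 | 001101100000 | 0 | 1
  53 | 011011000001 | 0 | 0
  54 | 110110000010 | 1 | 1
  55 | 101100000101 | 1 | 1
  56 | 011000001011 | 0 | 1
  57 | 110000010111 | 1 | 0
  58 | 100000101110 | 1 | 0
  59 | 000001011100 | 0 | 0
  60 | 000010111000 | 0 | 0
  61 | 000101110000 | 0 | 1
  62 | 001011100001 | 0 | 0
  63 | 010111000010 | 0 | 0
  64 | 101110000100 | 1 | 0
  65 | 011100001000 | 0 | 1
  66 | 111000010001 | 1 | 0
  67 | 110000100010 | 1 | 1
  68 | 100001000101 | 1 | 1
  69 | 000010001011 | 0 | 1
  70 | 000100010111 | 0 | 0
  71 | 001000101110 | 0 | 1
  72 | 010001011101 | 0 | 1
  73 | 100010111011 | 1 | 1
  74 | 000101110111 | 0 | 1
  75 | 001011101111 | 0 | 0
  76 | 010111011110 | 0 | 0
  77 | 101110111100 | 1 | 1
  78 | 011101111001 | 0 | 0
  79 | 111011110010 | 1 | 0
  80 | 110111100100 | 1 | 0
  81 | 101111001000 | 1 | 0
  82 | 011110010000 | 0 | 0
  83 | 111100100000 | 1 | 1
  84 | 111001000001 | 1 | 0
  85 | 110010000010 | 1 | 1
  86 | 100100000101 | 1 | 1
  87 | 001000001011 | 0 | 0
  88 | 010000010110 | 0 | 1
  89 | 100000101101 | 1 | 0
  90 | 000001011010 | 0 | 0
  91 | 000010110100 | 0 | 0
  92 | 000101101000 | 0 | 1
  93 | 001011010001 | 0 | 1
  94 | 010110100011 | 0 | 1
  95 | 101101000111 | 1 | 1
  96 | 011010001111 | 0 | 0
  97 | 110100011110 | 1 | 0
  98 | 101000111100 | 1 | 0
  99 | 010001111000 | 0 | 0
 100 | 100011110000 | 1 | 1
 101 | 000111100001 | 0 | 0
 102 | 001111000010 | 0 | 1
 103 | 011110000101 | 0 | 0
 104 | 111100001010 | 1 | 0
 105 | 111000010100 | 1 | 0
 106 | 110000101000 | 1 | 1
 107 | 100001010001 | 1 | 1
 108 | 000010100011 | 0 | 0
 109 | 000101000110 | 0 | 0
 110 | 001010001100 | 0 | 1

010101001111100011001011011100110110011110100011101000110110000010111000010001011101111001000001011010001111000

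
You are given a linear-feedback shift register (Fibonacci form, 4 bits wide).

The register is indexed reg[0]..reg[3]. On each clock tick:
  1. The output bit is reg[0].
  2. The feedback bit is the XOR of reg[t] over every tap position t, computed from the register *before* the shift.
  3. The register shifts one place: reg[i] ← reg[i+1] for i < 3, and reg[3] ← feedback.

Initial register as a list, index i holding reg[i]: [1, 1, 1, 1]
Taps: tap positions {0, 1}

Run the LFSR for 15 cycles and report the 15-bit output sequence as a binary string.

111100010011010

step | reg (before) | out | fb
   0 | 1111 | 1 | 0
   1 | 1110 | 1 | 0
   2 | 1100 | 1 | 0
   3 | 1000 | 1 | 1
   4 | 0001 | 0 | 0
   5 | 0010 | 0 | 0
   6 | 0100 | 0 | 1
   7 | 1001 | 1 | 1
   8 | 0011 | 0 | 0
   9 | 0110 | 0 | 1
  10 | 1101 | 1 | 0
  11 | 1010 | 1 | 1
  12 | 0101 | 0 | 1
  13 | 1011 | 1 | 1
  14 | 0111 | 0 | 1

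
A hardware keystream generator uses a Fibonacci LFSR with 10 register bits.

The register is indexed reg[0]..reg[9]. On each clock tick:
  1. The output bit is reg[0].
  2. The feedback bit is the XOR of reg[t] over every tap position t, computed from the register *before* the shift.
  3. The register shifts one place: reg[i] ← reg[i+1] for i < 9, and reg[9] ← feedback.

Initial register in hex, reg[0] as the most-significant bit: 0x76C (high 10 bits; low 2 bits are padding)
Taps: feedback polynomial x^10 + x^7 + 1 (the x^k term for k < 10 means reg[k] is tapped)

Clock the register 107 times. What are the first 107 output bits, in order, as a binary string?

01110110110001010001001100100000110100100111101111100010101011010000101000000010110110111100111100010001111

tick  register→output (feedback)
  0  0111011011→0 (0)
  1  1110110110→1 (0)
  2  1101101100→1 (0)
  3  1011011000→1 (1)
  4  0110110001→0 (0)
  5  1101100010→1 (1)
  6  1011000101→1 (0)
  7  0110001010→0 (0)
  8  1100010100→1 (0)
  9  1000101000→1 (1)
 10  0001010001→0 (0)
 11  0010100010→0 (0)
 12  0101000100→0 (1)
 13  1010001001→1 (1)
 14  0100010011→0 (0)
 15  1000100110→1 (0)
 16  0001001100→0 (1)
 17  0010011001→0 (0)
 18  0100110010→0 (0)
 19  1001100100→1 (0)
 20  0011001000→0 (0)
 21  0110010000→0 (0)
 22  1100100000→1 (1)
 23  1001000001→1 (1)
 24  0010000011→0 (0)
 25  0100000110→0 (1)
 26  1000001101→1 (0)
 27  0000011010→0 (0)
 28  0000110100→0 (1)
 29  0001101001→0 (0)
 30  0011010010→0 (0)
 31  0110100100→0 (1)
 32  1101001001→1 (1)
 33  1010010011→1 (1)
 34  0100100111→0 (1)
 35  1001001111→1 (0)
 36  0010011110→0 (1)
 37  0100111101→0 (1)
 38  1001111011→1 (1)
 39  0011110111→0 (1)
 40  0111101111→0 (1)
 41  1111011111→1 (0)
 42  1110111110→1 (0)
 43  1101111100→1 (0)
 44  1011111000→1 (1)
 45  0111110001→0 (0)
 46  1111100010→1 (1)
 47  1111000101→1 (0)
 48  1110001010→1 (1)
 49  1100010101→1 (0)
 50  1000101010→1 (1)
 51  0001010101→0 (1)
 52  0010101011→0 (0)
 53  0101010110→0 (1)
 54  1010101101→1 (0)
 55  0101011010→0 (0)
 56  1010110100→1 (0)
 57  0101101000→0 (0)
 58  1011010000→1 (1)
 59  0110100001→0 (0)
 60  1101000010→1 (1)
 61  1010000101→1 (0)
 62  0100001010→0 (0)
 63  1000010100→1 (0)
 64  0000101000→0 (0)
 65  0001010000→0 (0)
 66  0010100000→0 (0)
 67  0101000000→0 (0)
 68  1010000000→1 (1)
 69  0100000001→0 (0)
 70  1000000010→1 (1)
 71  0000000101→0 (1)
 72  0000001011→0 (0)
 73  0000010110→0 (1)
 74  0000101101→0 (1)
 75  0001011011→0 (0)
 76  0010110110→0 (1)
 77  0101101101→0 (1)
 78  1011011011→1 (1)
 79  0110110111→0 (1)
 80  1101101111→1 (0)
 81  1011011110→1 (0)
 82  0110111100→0 (1)
 83  1101111001→1 (1)
 84  1011110011→1 (1)
 85  0111100111→0 (1)
 86  1111001111→1 (0)
 87  1110011110→1 (0)
 88  1100111100→1 (0)
 89  1001111000→1 (1)
 90  0011110001→0 (0)
 91  0111100010→0 (0)
 92  1111000100→1 (0)
 93  1110001000→1 (1)
 94  1100010001→1 (1)
 95  1000100011→1 (1)
 96  0001000111→0 (1)
 97  0010001111→0 (1)
 98  0100011111→0 (1)
 99  1000111111→1 (0)
100  0001111110→0 (1)
101  0011111101→0 (1)
102  0111111011→0 (0)
103  1111110110→1 (0)
104  1111101100→1 (0)
105  1111011000→1 (1)
106  1110110001→1 (1)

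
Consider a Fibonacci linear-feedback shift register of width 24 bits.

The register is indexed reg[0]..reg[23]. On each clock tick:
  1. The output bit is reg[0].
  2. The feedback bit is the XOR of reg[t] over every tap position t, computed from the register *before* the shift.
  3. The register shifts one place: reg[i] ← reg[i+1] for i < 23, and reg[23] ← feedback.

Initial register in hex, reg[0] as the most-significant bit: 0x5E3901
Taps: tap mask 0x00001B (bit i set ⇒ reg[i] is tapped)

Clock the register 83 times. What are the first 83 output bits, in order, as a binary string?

k : reg_k → out_k, fb_k
0: 010111100011100100000001 → 0, fb=1
1: 101111000111001000000011 → 1, fb=1
2: 011110001110010000000111 → 0, fb=1
3: 111100011100100000001111 → 1, fb=1
4: 111000111001000000011111 → 1, fb=0
5: 110001110010000000111110 → 1, fb=0
6: 100011100100000001111100 → 1, fb=0
7: 000111001000000011111000 → 0, fb=0
8: 001110010000000111110000 → 0, fb=0
9: 011100100000001111100000 → 0, fb=0
10: 111001000000011111000000 → 1, fb=0
11: 110010000000111110000000 → 1, fb=1
12: 100100000001111100000001 → 1, fb=0
13: 001000000011111000000010 → 0, fb=0
14: 010000000111110000000100 → 0, fb=1
15: 100000001111100000001001 → 1, fb=1
16: 000000011111000000010011 → 0, fb=0
17: 000000111110000000100110 → 0, fb=0
18: 000001111100000001001100 → 0, fb=0
19: 000011111000000010011000 → 0, fb=1
20: 000111110000000100110001 → 0, fb=0
21: 001111100000001001100010 → 0, fb=0
22: 011111000000010011000100 → 0, fb=1
23: 111110000000100110001001 → 1, fb=0
24: 111100000001001100010010 → 1, fb=1
25: 111000000010011000100101 → 1, fb=0
26: 110000000100110001001010 → 1, fb=0
27: 100000001001100010010100 → 1, fb=1
28: 000000010011000100101001 → 0, fb=0
29: 000000100110001001010010 → 0, fb=0
30: 000001001100010010100100 → 0, fb=0
31: 000010011000100101001000 → 0, fb=1
32: 000100110001001010010001 → 0, fb=1
33: 001001100010010100100011 → 0, fb=0
34: 010011000100101001000110 → 0, fb=0
35: 100110001001010010001100 → 1, fb=1
36: 001100010010100100011001 → 0, fb=1
37: 011000100101001000110011 → 0, fb=1
38: 110001001010010001100111 → 1, fb=0
39: 100010010100100011001110 → 1, fb=0
40: 000100101001000110011100 → 0, fb=1
41: 001001010010001100111001 → 0, fb=0
42: 010010100100011001110010 → 0, fb=0
43: 100101001000110011100100 → 1, fb=0
44: 001010010001100111001000 → 0, fb=1
45: 010100100011001110010001 → 0, fb=0
46: 101001000110011100100010 → 1, fb=1
47: 010010001100111001000101 → 0, fb=0
48: 100100011001110010001010 → 1, fb=0
49: 001000110011100100010100 → 0, fb=0
50: 010001100111001000101000 → 0, fb=1
51: 100011001110010001010001 → 1, fb=0
52: 000110011100100010100010 → 0, fb=0
53: 001100111001000101000100 → 0, fb=1
54: 011001110010001010001001 → 0, fb=1
55: 110011100100010100010011 → 1, fb=1
56: 100111001000101000100111 → 1, fb=1
57: 001110010001010001001111 → 0, fb=0
58: 011100100010100010011110 → 0, fb=0
59: 111001000101000100111100 → 1, fb=0
60: 110010001010001001111000 → 1, fb=1
61: 100100010100010011110001 → 1, fb=0
62: 001000101000100111100010 → 0, fb=0
63: 010001010001001111000100 → 0, fb=1
64: 100010100010011110001001 → 1, fb=0
65: 000101000100111100010010 → 0, fb=1
66: 001010001001111000100101 → 0, fb=1
67: 010100010011110001001011 → 0, fb=0
68: 101000100111100010010110 → 1, fb=1
69: 010001001111000100101101 → 0, fb=1
70: 100010011110001001011011 → 1, fb=0
71: 000100111100010010110110 → 0, fb=1
72: 001001111000100101101101 → 0, fb=0
73: 010011110001001011011010 → 0, fb=0
74: 100111100010010110110100 → 1, fb=1
75: 001111000100101101101001 → 0, fb=0
76: 011110001001011011010010 → 0, fb=1
77: 111100010010110110100101 → 1, fb=1
78: 111000100101101101001011 → 1, fb=0
79: 110001001011011010010110 → 1, fb=0
80: 100010010110110100101100 → 1, fb=0
81: 000100101101101001011000 → 0, fb=1
82: 001001011011010010110001 → 0, fb=0

01011110001110010000000111110000000100110001001010010001100111001000101000100111100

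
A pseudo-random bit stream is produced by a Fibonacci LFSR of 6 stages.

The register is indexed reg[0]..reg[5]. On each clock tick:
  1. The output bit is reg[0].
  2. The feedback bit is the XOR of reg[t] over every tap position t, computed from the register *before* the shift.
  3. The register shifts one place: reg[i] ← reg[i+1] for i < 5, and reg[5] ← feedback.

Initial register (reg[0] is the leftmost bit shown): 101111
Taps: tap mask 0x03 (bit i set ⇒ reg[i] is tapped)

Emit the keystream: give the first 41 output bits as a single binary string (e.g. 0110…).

k : reg_k → out_k, fb_k
0: 101111 → 1, fb=1
1: 011111 → 0, fb=1
2: 111111 → 1, fb=0
3: 111110 → 1, fb=0
4: 111100 → 1, fb=0
5: 111000 → 1, fb=0
6: 110000 → 1, fb=0
7: 100000 → 1, fb=1
8: 000001 → 0, fb=0
9: 000010 → 0, fb=0
10: 000100 → 0, fb=0
11: 001000 → 0, fb=0
12: 010000 → 0, fb=1
13: 100001 → 1, fb=1
14: 000011 → 0, fb=0
15: 000110 → 0, fb=0
16: 001100 → 0, fb=0
17: 011000 → 0, fb=1
18: 110001 → 1, fb=0
19: 100010 → 1, fb=1
20: 000101 → 0, fb=0
21: 001010 → 0, fb=0
22: 010100 → 0, fb=1
23: 101001 → 1, fb=1
24: 010011 → 0, fb=1
25: 100111 → 1, fb=1
26: 001111 → 0, fb=0
27: 011110 → 0, fb=1
28: 111101 → 1, fb=0
29: 111010 → 1, fb=0
30: 110100 → 1, fb=0
31: 101000 → 1, fb=1
32: 010001 → 0, fb=1
33: 100011 → 1, fb=1
34: 000111 → 0, fb=0
35: 001110 → 0, fb=0
36: 011100 → 0, fb=1
37: 111001 → 1, fb=0
38: 110010 → 1, fb=0
39: 100100 → 1, fb=1
40: 001001 → 0, fb=0

10111111000001000011000101001111010001110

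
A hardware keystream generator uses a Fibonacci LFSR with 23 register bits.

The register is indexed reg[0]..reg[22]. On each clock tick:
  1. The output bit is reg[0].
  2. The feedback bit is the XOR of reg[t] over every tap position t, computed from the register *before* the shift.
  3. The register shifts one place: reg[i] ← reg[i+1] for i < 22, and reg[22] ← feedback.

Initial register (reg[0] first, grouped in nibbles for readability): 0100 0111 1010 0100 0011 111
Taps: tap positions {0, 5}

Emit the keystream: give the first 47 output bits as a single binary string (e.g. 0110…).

k : reg_k → out_k, fb_k
0: 01000111101001000011111 → 0, fb=1
1: 10001111010010000111111 → 1, fb=0
2: 00011110100100001111110 → 0, fb=1
3: 00111101001000011111101 → 0, fb=1
4: 01111010010000111111011 → 0, fb=0
5: 11110100100001111110110 → 1, fb=0
6: 11101001000011111101100 → 1, fb=1
7: 11010010000111111011001 → 1, fb=1
8: 10100100001111110110011 → 1, fb=0
9: 01001000011111101100110 → 0, fb=0
10: 10010000111111011001100 → 1, fb=1
11: 00100001111110110011001 → 0, fb=0
12: 01000011111101100110010 → 0, fb=0
13: 10000111111011001100100 → 1, fb=0
14: 00001111110110011001000 → 0, fb=1
15: 00011111101100110010001 → 0, fb=1
16: 00111111011001100100011 → 0, fb=1
17: 01111110110011001000111 → 0, fb=1
18: 11111101100110010001111 → 1, fb=0
19: 11111011001100100011110 → 1, fb=1
20: 11110110011001000111101 → 1, fb=0
21: 11101100110010001111010 → 1, fb=0
22: 11011001100100011110100 → 1, fb=1
23: 10110011001000111101001 → 1, fb=1
24: 01100110010001111010011 → 0, fb=1
25: 11001100100011110100111 → 1, fb=0
26: 10011001000111101001110 → 1, fb=1
27: 00110010001111010011101 → 0, fb=0
28: 01100100011110100111010 → 0, fb=1
29: 11001000111101001110101 → 1, fb=1
30: 10010001111010011101011 → 1, fb=1
31: 00100011110100111010111 → 0, fb=0
32: 01000111101001110101110 → 0, fb=1
33: 10001111010011101011101 → 1, fb=0
34: 00011110100111010111010 → 0, fb=1
35: 00111101001110101110101 → 0, fb=1
36: 01111010011101011101011 → 0, fb=0
37: 11110100111010111010110 → 1, fb=0
38: 11101001110101110101100 → 1, fb=1
39: 11010011101011101011001 → 1, fb=1
40: 10100111010111010110011 → 1, fb=0
41: 01001110101110101100110 → 0, fb=1
42: 10011101011101011001101 → 1, fb=0
43: 00111010111010110011010 → 0, fb=0
44: 01110101110101100110100 → 0, fb=1
45: 11101011101011001101001 → 1, fb=1
46: 11010111010110011010011 → 1, fb=0

01000111101001000011111101100110010001111010011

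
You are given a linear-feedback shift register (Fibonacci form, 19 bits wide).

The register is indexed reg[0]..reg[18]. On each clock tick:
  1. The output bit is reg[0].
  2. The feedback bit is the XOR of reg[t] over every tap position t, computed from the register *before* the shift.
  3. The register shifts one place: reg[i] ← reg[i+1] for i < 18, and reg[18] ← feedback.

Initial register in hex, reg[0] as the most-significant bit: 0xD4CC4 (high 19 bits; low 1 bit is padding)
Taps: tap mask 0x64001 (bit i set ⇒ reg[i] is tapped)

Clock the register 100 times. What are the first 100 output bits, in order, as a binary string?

1101010011001100010011010010110100110110110000100010100101110100100000011000001110111100101010101110

tick  register→output (feedback)
  0  1101010011001100010→1 (0)
  1  1010100110011000100→1 (1)
  2  0101001100110001001→0 (1)
  3  1010011001100010011→1 (0)
  4  0100110011000100110→0 (1)
  5  1001100110001001101→1 (0)
  6  0011001100010011010→0 (0)
  7  0110011000100110100→0 (1)
  8  1100110001001101001→1 (0)
  9  1001100010011010010→1 (1)
 10  0011000100110100101→0 (1)
 11  0110001001101001011→0 (0)
 12  1100010011010010110→1 (1)
 13  1000100110100101101→1 (0)
 14  0001001101001011010→0 (0)
 15  0010011010010110100→0 (1)
 16  0100110100101101001→0 (1)
 17  1001101001011010011→1 (0)
 18  0011010010110100110→0 (1)
 19  0110100101101001101→0 (1)
 20  1101001011010011011→1 (0)
 21  1010010110100110110→1 (1)
 22  0100101101001101101→0 (1)
 23  1001011010011011011→1 (0)
 24  0010110100110110110→0 (0)
 25  0101101001101101100→0 (0)
 26  1011010011011011000→1 (0)
 27  0110100110110110000→0 (1)
 28  1101001101101100001→1 (0)
 29  1010011011011000010→1 (0)
 30  0100110110110000100→0 (0)
 31  1001101101100001000→1 (1)
 32  0011011011000010001→0 (0)
 33  0110110110000100010→0 (1)
 34  1101101100001000101→1 (0)
 35  1011011000010001010→1 (0)
 36  0110110000100010100→0 (1)
 37  1101100001000101001→1 (0)
 38  1011000010001010010→1 (1)
 39  0110000100010100101→0 (1)
 40  1100001000101001011→1 (1)
 41  1000010001010010111→1 (0)
 42  0000100010100101110→0 (1)
 43  0001000101001011101→0 (0)
 44  0010001010010111010→0 (0)
 45  0100010100101110100→0 (1)
 46  1000101001011101001→1 (0)
 47  0001010010111010010→0 (0)
 48  0010100101110100100→0 (0)
 49  0101001011101001000→0 (0)
 50  1010010111010010000→1 (0)
 51  0100101110100100000→0 (0)
 52  1001011101001000000→1 (1)
 53  0010111010010000001→0 (1)
 54  0101110100100000011→0 (0)
 55  1011101001000000110→1 (0)
 56  0111010010000001100→0 (0)
 57  1110100100000011000→1 (0)
 58  1101001000000110000→1 (0)
 59  1010010000001100000→1 (1)
 60  0100100000011000001→0 (1)
 61  1001000000110000011→1 (1)
 62  0010000001100000111→0 (0)
 63  0100000011000001110→0 (1)
 64  1000000110000011101→1 (1)
 65  0000001100000111011→0 (1)
 66  0000011000001110111→0 (1)
 67  0000110000011101111→0 (0)
 68  0001100000111011110→0 (0)
 69  0011000001110111100→0 (1)
 70  0110000011101111001→0 (0)
 71  1100000111011110010→1 (1)
 72  1000001110111100101→1 (0)
 73  0000011101111001010→0 (1)
 74  0000111011110010101→0 (0)
 75  0001110111100101010→0 (1)
 76  0011101111001010101→0 (0)
 77  0111011110010101010→0 (1)
 78  1110111100101010101→1 (1)
 79  1101111001010101011→1 (1)
 80  1011110010101010111→1 (0)
 81  0111100101010101110→0 (1)
 82  1111001010101011101→1 (1)
 83  1110010101010111011→1 (0)
 84  1100101010101110110→1 (1)
 85  1001010101011101101→1 (0)
 86  0010101010111011010→0 (0)
 87  0101010101110110100→0 (1)
 88  1010101011101101001→1 (0)
 89  0101010111011010010→0 (0)
 90  1010101110110100100→1 (1)
 91  0101011101101001001→0 (1)
 92  1010111011010010011→1 (0)
 93  0101110110100100110→0 (1)
 94  1011101101001001101→1 (0)
 95  0111011010010011010→0 (0)
 96  1110110100100110100→1 (0)
 97  1101101001001101000→1 (1)
 98  1011010010011010001→1 (1)
 99  0110100100110100011→0 (0)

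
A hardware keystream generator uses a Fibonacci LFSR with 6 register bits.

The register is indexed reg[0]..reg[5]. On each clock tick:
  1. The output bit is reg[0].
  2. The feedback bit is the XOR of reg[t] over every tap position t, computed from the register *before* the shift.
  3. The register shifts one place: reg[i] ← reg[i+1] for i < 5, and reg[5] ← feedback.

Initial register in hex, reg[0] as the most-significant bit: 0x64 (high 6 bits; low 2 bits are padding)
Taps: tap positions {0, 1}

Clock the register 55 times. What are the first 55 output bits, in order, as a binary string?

0110011010101111110000010000110001010011110100011100100

step | reg (before) | out | fb
   0 | 011001 | 0 | 1
   1 | 110011 | 1 | 0
   2 | 100110 | 1 | 1
   3 | 001101 | 0 | 0
   4 | 011010 | 0 | 1
   5 | 110101 | 1 | 0
   6 | 101010 | 1 | 1
   7 | 010101 | 0 | 1
   8 | 101011 | 1 | 1
   9 | 010111 | 0 | 1
  10 | 101111 | 1 | 1
  11 | 011111 | 0 | 1
  12 | 111111 | 1 | 0
  13 | 111110 | 1 | 0
  14 | 111100 | 1 | 0
  15 | 111000 | 1 | 0
  16 | 110000 | 1 | 0
  17 | 100000 | 1 | 1
  18 | 000001 | 0 | 0
  19 | 000010 | 0 | 0
  20 | 000100 | 0 | 0
  21 | 001000 | 0 | 0
  22 | 010000 | 0 | 1
  23 | 100001 | 1 | 1
  24 | 000011 | 0 | 0
  25 | 000110 | 0 | 0
  26 | 001100 | 0 | 0
  27 | 011000 | 0 | 1
  28 | 110001 | 1 | 0
  29 | 100010 | 1 | 1
  30 | 000101 | 0 | 0
  31 | 001010 | 0 | 0
  32 | 010100 | 0 | 1
  33 | 101001 | 1 | 1
  34 | 010011 | 0 | 1
  35 | 100111 | 1 | 1
  36 | 001111 | 0 | 0
  37 | 011110 | 0 | 1
  38 | 111101 | 1 | 0
  39 | 111010 | 1 | 0
  40 | 110100 | 1 | 0
  41 | 101000 | 1 | 1
  42 | 010001 | 0 | 1
  43 | 100011 | 1 | 1
  44 | 000111 | 0 | 0
  45 | 001110 | 0 | 0
  46 | 011100 | 0 | 1
  47 | 111001 | 1 | 0
  48 | 110010 | 1 | 0
  49 | 100100 | 1 | 1
  50 | 001001 | 0 | 0
  51 | 010010 | 0 | 1
  52 | 100101 | 1 | 1
  53 | 001011 | 0 | 0
  54 | 010110 | 0 | 1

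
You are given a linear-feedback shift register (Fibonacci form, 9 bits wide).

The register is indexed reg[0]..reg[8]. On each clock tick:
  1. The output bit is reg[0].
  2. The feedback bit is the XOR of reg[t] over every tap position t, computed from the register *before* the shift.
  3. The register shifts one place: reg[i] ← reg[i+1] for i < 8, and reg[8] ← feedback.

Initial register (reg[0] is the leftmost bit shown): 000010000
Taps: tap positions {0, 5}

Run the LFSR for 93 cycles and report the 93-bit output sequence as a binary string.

k : reg_k → out_k, fb_k
0: 000010000 → 0, fb=0
1: 000100000 → 0, fb=0
2: 001000000 → 0, fb=0
3: 010000000 → 0, fb=0
4: 100000000 → 1, fb=1
5: 000000001 → 0, fb=0
6: 000000010 → 0, fb=0
7: 000000100 → 0, fb=0
8: 000001000 → 0, fb=1
9: 000010001 → 0, fb=0
10: 000100010 → 0, fb=0
11: 001000100 → 0, fb=0
12: 010001000 → 0, fb=1
13: 100010001 → 1, fb=1
14: 000100011 → 0, fb=0
15: 001000110 → 0, fb=0
16: 010001100 → 0, fb=1
17: 100011001 → 1, fb=0
18: 000110010 → 0, fb=0
19: 001100100 → 0, fb=0
20: 011001000 → 0, fb=1
21: 110010001 → 1, fb=1
22: 100100011 → 1, fb=1
23: 001000111 → 0, fb=0
24: 010001110 → 0, fb=1
25: 100011101 → 1, fb=0
26: 000111010 → 0, fb=1
27: 001110101 → 0, fb=0
28: 011101010 → 0, fb=1
29: 111010101 → 1, fb=1
30: 110101011 → 1, fb=0
31: 101010110 → 1, fb=1
32: 010101101 → 0, fb=1
33: 101011011 → 1, fb=0
34: 010110110 → 0, fb=0
35: 101101100 → 1, fb=0
36: 011011000 → 0, fb=1
37: 110110001 → 1, fb=1
38: 101100011 → 1, fb=1
39: 011000111 → 0, fb=0
40: 110001110 → 1, fb=0
41: 100011100 → 1, fb=0
42: 000111000 → 0, fb=1
43: 001110001 → 0, fb=0
44: 011100010 → 0, fb=0
45: 111000100 → 1, fb=1
46: 110001001 → 1, fb=0
47: 100010010 → 1, fb=1
48: 000100101 → 0, fb=0
49: 001001010 → 0, fb=1
50: 010010101 → 0, fb=0
51: 100101010 → 1, fb=0
52: 001010100 → 0, fb=0
53: 010101000 → 0, fb=1
54: 101010001 → 1, fb=1
55: 010100011 → 0, fb=0
56: 101000110 → 1, fb=1
57: 010001101 → 0, fb=1
58: 100011011 → 1, fb=0
59: 000110110 → 0, fb=0
60: 001101100 → 0, fb=1
61: 011011001 → 0, fb=1
62: 110110011 → 1, fb=1
63: 101100111 → 1, fb=1
64: 011001111 → 0, fb=1
65: 110011111 → 1, fb=0
66: 100111110 → 1, fb=0
67: 001111100 → 0, fb=1
68: 011111001 → 0, fb=1
69: 111110011 → 1, fb=1
70: 111100111 → 1, fb=1
71: 111001111 → 1, fb=0
72: 110011110 → 1, fb=0
73: 100111100 → 1, fb=0
74: 001111000 → 0, fb=1
75: 011110001 → 0, fb=0
76: 111100010 → 1, fb=1
77: 111000101 → 1, fb=1
78: 110001011 → 1, fb=0
79: 100010110 → 1, fb=1
80: 000101101 → 0, fb=1
81: 001011011 → 0, fb=1
82: 010110111 → 0, fb=0
83: 101101110 → 1, fb=0
84: 011011100 → 0, fb=1
85: 110111001 → 1, fb=0
86: 101110010 → 1, fb=1
87: 011100101 → 0, fb=0
88: 111001010 → 1, fb=0
89: 110010100 → 1, fb=1
90: 100101001 → 1, fb=0
91: 001010010 → 0, fb=0
92: 010100100 → 0, fb=0

000010000000010001000110010001110101011011000111000100101010001101100111110011110001011011100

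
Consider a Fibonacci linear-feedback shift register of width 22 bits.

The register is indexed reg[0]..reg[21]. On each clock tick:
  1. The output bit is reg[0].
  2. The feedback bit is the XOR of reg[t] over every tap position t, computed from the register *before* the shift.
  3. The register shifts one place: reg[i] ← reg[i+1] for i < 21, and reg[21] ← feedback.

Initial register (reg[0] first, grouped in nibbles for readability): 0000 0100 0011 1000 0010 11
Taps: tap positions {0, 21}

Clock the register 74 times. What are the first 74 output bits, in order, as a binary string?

00000100001110000010111111100000101111110010101011111100101010001100110101

tick  register→output (feedback)
  0  0000010000111000001011→0 (1)
  1  0000100001110000010111→0 (1)
  2  0001000011100000101111→0 (1)
  3  0010000111000001011111→0 (1)
  4  0100001110000010111111→0 (1)
  5  1000011100000101111111→1 (0)
  6  0000111000001011111110→0 (0)
  7  0001110000010111111100→0 (0)
  8  0011100000101111111000→0 (0)
  9  0111000001011111110000→0 (0)
 10  1110000010111111100000→1 (1)
 11  1100000101111111000001→1 (0)
 12  1000001011111110000010→1 (1)
 13  0000010111111100000101→0 (1)
 14  0000101111111000001011→0 (1)
 15  0001011111110000010111→0 (1)
 16  0010111111100000101111→0 (1)
 17  0101111111000001011111→0 (1)
 18  1011111110000010111111→1 (0)
 19  0111111100000101111110→0 (0)
 20  1111111000001011111100→1 (1)
 21  1111110000010111111001→1 (0)
 22  1111100000101111110010→1 (1)
 23  1111000001011111100101→1 (0)
 24  1110000010111111001010→1 (1)
 25  1100000101111110010101→1 (0)
 26  1000001011111100101010→1 (1)
 27  0000010111111001010101→0 (1)
 28  0000101111110010101011→0 (1)
 29  0001011111100101010111→0 (1)
 30  0010111111001010101111→0 (1)
 31  0101111110010101011111→0 (1)
 32  1011111100101010111111→1 (0)
 33  0111111001010101111110→0 (0)
 34  1111110010101011111100→1 (1)
 35  1111100101010111111001→1 (0)
 36  1111001010101111110010→1 (1)
 37  1110010101011111100101→1 (0)
 38  1100101010111111001010→1 (1)
 39  1001010101111110010101→1 (0)
 40  0010101011111100101010→0 (0)
 41  0101010111111001010100→0 (0)
 42  1010101111110010101000→1 (1)
 43  0101011111100101010001→0 (1)
 44  1010111111001010100011→1 (0)
 45  0101111110010101000110→0 (0)
 46  1011111100101010001100→1 (1)
 47  0111111001010100011001→0 (1)
 48  1111110010101000110011→1 (0)
 49  1111100101010001100110→1 (1)
 50  1111001010100011001101→1 (0)
 51  1110010101000110011010→1 (1)
 52  1100101010001100110101→1 (0)
 53  1001010100011001101010→1 (1)
 54  0010101000110011010101→0 (1)
 55  0101010001100110101011→0 (1)
 56  1010100011001101010111→1 (0)
 57  0101000110011010101110→0 (0)
 58  1010001100110101011100→1 (1)
 59  0100011001101010111001→0 (1)
 60  1000110011010101110011→1 (0)
 61  0001100110101011100110→0 (0)
 62  0011001101010111001100→0 (0)
 63  0110011010101110011000→0 (0)
 64  1100110101011100110000→1 (1)
 65  1001101010111001100001→1 (0)
 66  0011010101110011000010→0 (0)
 67  0110101011100110000100→0 (0)
 68  1101010111001100001000→1 (1)
 69  1010101110011000010001→1 (0)
 70  0101011100110000100010→0 (0)
 71  1010111001100001000100→1 (1)
 72  0101110011000010001001→0 (1)
 73  1011100110000100010011→1 (0)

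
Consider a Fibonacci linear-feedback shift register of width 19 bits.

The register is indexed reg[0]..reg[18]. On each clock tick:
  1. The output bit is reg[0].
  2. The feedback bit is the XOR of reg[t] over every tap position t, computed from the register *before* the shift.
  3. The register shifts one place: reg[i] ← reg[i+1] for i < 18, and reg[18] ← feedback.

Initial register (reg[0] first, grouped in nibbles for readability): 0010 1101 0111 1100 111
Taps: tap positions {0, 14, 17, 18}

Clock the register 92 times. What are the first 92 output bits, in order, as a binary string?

tick  register→output (feedback)
  0  0010110101111100111→0 (0)
  1  0101101011111001110→0 (1)
  2  1011010111110011101→1 (1)
  3  0110101111100111011→0 (1)
  4  1101011111001110111→1 (0)
  5  1010111110011101110→1 (0)
  6  0101111100111011100→0 (1)
  7  1011111001110111001→1 (1)
  8  0111110011101110011→0 (1)
  9  1111100111011100111→1 (1)
 10  1111001110111001111→1 (1)
 11  1110011101110011111→1 (0)
 12  1100111011100111110→1 (1)
 13  1001110111001111101→1 (1)
 14  0011101110011111011→0 (1)
 15  0111011100111110111→0 (1)
 16  1110111001111101111→1 (1)
 17  1101110011111011111→1 (0)
 18  1011100111110111110→1 (1)
 19  0111001111101111101→0 (0)
 20  1110011111011111010→1 (1)
 21  1100111110111110101→1 (1)
 22  1001111101111101011→1 (1)
 23  0011111011111010111→0 (1)
 24  0111110111110101111→0 (0)
 25  1111101111101011110→1 (1)
 26  1111011111010111101→1 (1)
 27  1110111110101111011→1 (0)
 28  1101111101011110110→1 (1)
 29  1011111010111101101→1 (0)
 30  0111110101111011010→0 (0)
 31  1111101011110110100→1 (0)
 32  1111010111101101000→1 (1)
 33  1110101111011010001→1 (1)
 34  1101011110110100011→1 (1)
 35  1010111101101000111→1 (1)
 36  0101111011010001111→0 (0)
 37  1011110110100011110→1 (1)
 38  0111101101000111101→0 (0)
 39  1111011010001111010→1 (1)
 40  1110110100011110101→1 (1)
 41  1101101000111101011→1 (1)
 42  1011010001111010111→1 (0)
 43  0110100011110101110→0 (1)
 44  1101000111101011101→1 (1)
 45  1010001111010111011→1 (0)
 46  0100011110101110110→0 (0)
 47  1000111101011101100→1 (1)
 48  0001111010111011001→0 (0)
 49  0011110101110110010→0 (0)
 50  0111101011101100100→0 (0)
 51  1111010111011001000→1 (1)
 52  1110101110110010001→1 (1)
 53  1101011101100100011→1 (1)
 54  1010111011001000111→1 (1)
 55  0101110110010001111→0 (0)
 56  1011101100100011110→1 (1)
 57  0111011001000111101→0 (0)
 58  1110110010001111010→1 (1)
 59  1101100100011110101→1 (1)
 60  1011001000111101011→1 (1)
 61  0110010001111010111→0 (1)
 62  1100100011110101111→1 (1)
 63  1001000111101011111→1 (0)
 64  0010001111010111110→0 (0)
 65  0100011110101111100→0 (1)
 66  1000111101011111001→1 (1)
 67  0001111010111110011→0 (1)
 68  0011110101111100111→0 (0)
 69  0111101011111001110→0 (1)
 70  1111010111110011101→1 (1)
 71  1110101111100111011→1 (0)
 72  1101011111001110110→1 (1)
 73  1010111110011101101→1 (0)
 74  0101111100111011010→0 (0)
 75  1011111001110110100→1 (0)
 76  0111110011101101000→0 (0)
 77  1111100111011010000→1 (0)
 78  1111001110110100000→1 (1)
 79  1110011101101000001→1 (0)
 80  1100111011010000010→1 (0)
 81  1001110110100000100→1 (1)
 82  0011101101000001001→0 (1)
 83  0111011010000010011→0 (1)
 84  1110110100000100111→1 (1)
 85  1101101000001001111→1 (1)
 86  1011010000010011111→1 (0)
 87  0110100000100111110→0 (0)
 88  1101000001001111100→1 (0)
 89  1010000010011111000→1 (0)
 90  0100000100111110000→0 (1)
 91  1000001001111100001→1 (0)

00101101011111001110111001111101111101011110110100011110101110110010001111010111110011101101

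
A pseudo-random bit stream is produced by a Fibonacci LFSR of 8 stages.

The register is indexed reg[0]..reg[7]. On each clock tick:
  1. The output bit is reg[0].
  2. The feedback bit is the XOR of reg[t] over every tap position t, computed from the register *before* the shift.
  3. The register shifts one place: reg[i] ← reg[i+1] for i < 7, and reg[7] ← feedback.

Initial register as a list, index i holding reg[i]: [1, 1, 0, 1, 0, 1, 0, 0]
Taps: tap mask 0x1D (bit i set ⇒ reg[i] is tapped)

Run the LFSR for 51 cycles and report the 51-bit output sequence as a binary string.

step | reg (before) | out | fb
   0 | 11010100 | 1 | 0
   1 | 10101000 | 1 | 1
   2 | 01010001 | 0 | 1
   3 | 10100011 | 1 | 0
   4 | 01000110 | 0 | 0
   5 | 10001100 | 1 | 0
   6 | 00011000 | 0 | 0
   7 | 00110000 | 0 | 0
   8 | 01100000 | 0 | 1
   9 | 11000001 | 1 | 1
  10 | 10000011 | 1 | 1
  11 | 00000111 | 0 | 0
  12 | 00001110 | 0 | 1
  13 | 00011101 | 0 | 0
  14 | 00111010 | 0 | 1
  15 | 01110101 | 0 | 0
  16 | 11101010 | 1 | 1
  17 | 11010101 | 1 | 0
  18 | 10101010 | 1 | 1
  19 | 01010101 | 0 | 1
  20 | 10101011 | 1 | 1
  21 | 01010111 | 0 | 1
  22 | 10101111 | 1 | 1
  23 | 01011111 | 0 | 0
  24 | 10111110 | 1 | 0
  25 | 01111100 | 0 | 1
  26 | 11111001 | 1 | 0
  27 | 11110010 | 1 | 1
  28 | 11100101 | 1 | 0
  29 | 11001010 | 1 | 0
  30 | 10010100 | 1 | 0
  31 | 00101000 | 0 | 0
  32 | 01010000 | 0 | 1
  33 | 10100001 | 1 | 0
  34 | 01000010 | 0 | 0
  35 | 10000100 | 1 | 1
  36 | 00001001 | 0 | 1
  37 | 00010011 | 0 | 1
  38 | 00100111 | 0 | 1
  39 | 01001111 | 0 | 1
  40 | 10011111 | 1 | 1
  41 | 00111111 | 0 | 1
  42 | 01111111 | 0 | 1
  43 | 11111111 | 1 | 0
  44 | 11111110 | 1 | 0
  45 | 11111100 | 1 | 0
  46 | 11111000 | 1 | 0
  47 | 11110000 | 1 | 1
  48 | 11100001 | 1 | 0
  49 | 11000010 | 1 | 1
  50 | 10000101 | 1 | 1

110101000110000011101010101111100101000010011111111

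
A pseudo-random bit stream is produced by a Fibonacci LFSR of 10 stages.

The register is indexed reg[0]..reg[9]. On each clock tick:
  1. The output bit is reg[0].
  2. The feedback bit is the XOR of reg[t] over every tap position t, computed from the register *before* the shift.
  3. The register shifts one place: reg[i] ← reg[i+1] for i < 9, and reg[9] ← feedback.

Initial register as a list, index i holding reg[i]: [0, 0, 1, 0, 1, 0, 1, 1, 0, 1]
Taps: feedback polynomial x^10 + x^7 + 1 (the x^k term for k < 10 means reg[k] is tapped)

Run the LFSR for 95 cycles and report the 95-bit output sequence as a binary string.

k : reg_k → out_k, fb_k
0: 0010101101 → 0, fb=1
1: 0101011011 → 0, fb=0
2: 1010110110 → 1, fb=0
3: 0101101100 → 0, fb=1
4: 1011011001 → 1, fb=1
5: 0110110011 → 0, fb=0
6: 1101100110 → 1, fb=0
7: 1011001100 → 1, fb=0
8: 0110011000 → 0, fb=0
9: 1100110000 → 1, fb=1
10: 1001100001 → 1, fb=1
11: 0011000011 → 0, fb=0
12: 0110000110 → 0, fb=1
13: 1100001101 → 1, fb=0
14: 1000011010 → 1, fb=1
15: 0000110101 → 0, fb=1
16: 0001101011 → 0, fb=0
17: 0011010110 → 0, fb=1
18: 0110101101 → 0, fb=1
19: 1101011011 → 1, fb=1
20: 1010110111 → 1, fb=0
21: 0101101110 → 0, fb=1
22: 1011011101 → 1, fb=0
23: 0110111010 → 0, fb=0
24: 1101110100 → 1, fb=0
25: 1011101000 → 1, fb=1
26: 0111010001 → 0, fb=0
27: 1110100010 → 1, fb=1
28: 1101000101 → 1, fb=0
29: 1010001010 → 1, fb=1
30: 0100010101 → 0, fb=1
31: 1000101011 → 1, fb=1
32: 0001010111 → 0, fb=1
33: 0010101111 → 0, fb=1
34: 0101011111 → 0, fb=1
35: 1010111111 → 1, fb=0
36: 0101111110 → 0, fb=1
37: 1011111101 → 1, fb=0
38: 0111111010 → 0, fb=0
39: 1111110100 → 1, fb=0
40: 1111101000 → 1, fb=1
41: 1111010001 → 1, fb=1
42: 1110100011 → 1, fb=1
43: 1101000111 → 1, fb=0
44: 1010001110 → 1, fb=0
45: 0100011100 → 0, fb=1
46: 1000111001 → 1, fb=1
47: 0001110011 → 0, fb=0
48: 0011100110 → 0, fb=1
49: 0111001101 → 0, fb=1
50: 1110011011 → 1, fb=1
51: 1100110111 → 1, fb=0
52: 1001101110 → 1, fb=0
53: 0011011100 → 0, fb=1
54: 0110111001 → 0, fb=0
55: 1101110010 → 1, fb=1
56: 1011100101 → 1, fb=0
57: 0111001010 → 0, fb=0
58: 1110010100 → 1, fb=0
59: 1100101000 → 1, fb=1
60: 1001010001 → 1, fb=1
61: 0010100011 → 0, fb=0
62: 0101000110 → 0, fb=1
63: 1010001101 → 1, fb=0
64: 0100011010 → 0, fb=0
65: 1000110100 → 1, fb=0
66: 0001101000 → 0, fb=0
67: 0011010000 → 0, fb=0
68: 0110100000 → 0, fb=0
69: 1101000000 → 1, fb=1
70: 1010000001 → 1, fb=1
71: 0100000011 → 0, fb=0
72: 1000000110 → 1, fb=0
73: 0000001100 → 0, fb=1
74: 0000011001 → 0, fb=0
75: 0000110010 → 0, fb=0
76: 0001100100 → 0, fb=1
77: 0011001001 → 0, fb=0
78: 0110010010 → 0, fb=0
79: 1100100100 → 1, fb=0
80: 1001001000 → 1, fb=1
81: 0010010001 → 0, fb=0
82: 0100100010 → 0, fb=0
83: 1001000100 → 1, fb=0
84: 0010001000 → 0, fb=0
85: 0100010000 → 0, fb=0
86: 1000100000 → 1, fb=1
87: 0001000001 → 0, fb=0
88: 0010000010 → 0, fb=0
89: 0100000100 → 0, fb=1
90: 1000001001 → 1, fb=1
91: 0000010011 → 0, fb=0
92: 0000100110 → 0, fb=1
93: 0001001101 → 0, fb=1
94: 0010011011 → 0, fb=0

00101011011001100001101011011101000101011111101000111001101110010100011010000001100100100010000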